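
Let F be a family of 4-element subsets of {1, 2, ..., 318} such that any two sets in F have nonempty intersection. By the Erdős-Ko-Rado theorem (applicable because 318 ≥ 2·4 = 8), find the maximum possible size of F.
max |F| = C(317, 3) = 5259030

The Erdős-Ko-Rado theorem states: for n ≥ 2k, an intersecting family of k-subsets of an n-element set has size at most C(n − 1, k − 1), with equality for 'star' families {A ⊆ [n] : |A| = k, i ∈ A} (fix an element i). For n = 318, k = 4: C(317, 3) = 5259030.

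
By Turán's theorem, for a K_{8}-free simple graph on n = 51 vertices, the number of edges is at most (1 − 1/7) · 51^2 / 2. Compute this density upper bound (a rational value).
Turán density bound = (6/7) · 51^2/2 = 7803/7 ≈ 1114.7143

Turán's theorem: ex(n, K_{r+1}) is achieved by the complete r-partite Turán graph T(n, r) with parts as balanced as possible, and is at most (1 − 1/r) · n^2/2. For r = 7, n = 51: the density bound is (6/7) · 2601/2 = 7803/7 ≈ 1114.7143. The integer-valued extremum is e(T(51, 7)) = 1114, which is strictly less than the density bound 7803/7 since 7 ∤ 51 (the parts of T(51, 7) cannot all be equal).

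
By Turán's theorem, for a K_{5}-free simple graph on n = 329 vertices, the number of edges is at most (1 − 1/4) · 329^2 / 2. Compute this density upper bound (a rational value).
Turán density bound = (3/4) · 329^2/2 = 324723/8 ≈ 40590.375

Turán's theorem: ex(n, K_{r+1}) is achieved by the complete r-partite Turán graph T(n, r) with parts as balanced as possible, and is at most (1 − 1/r) · n^2/2. For r = 4, n = 329: the density bound is (3/4) · 108241/2 = 324723/8 ≈ 40590.375. The integer-valued extremum is e(T(329, 4)) = 40590, which is strictly less than the density bound 324723/8 since 4 ∤ 329 (the parts of T(329, 4) cannot all be equal).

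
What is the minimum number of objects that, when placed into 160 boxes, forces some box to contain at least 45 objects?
n = (45 − 1)·160 + 1 = 7041

By the generalised pigeonhole principle, to guarantee some box contains ≥ r objects we need more than (r − 1) · k objects total. Threshold: n = (r − 1) · k + 1. With r = 45 and k = 160: n = 44 · 160 + 1 = 7040 + 1 = 7041. For n = 7040 = 44 · 160, we can put exactly 44 objects in every box, avoiding 45 in any single one — so 7041 is tight.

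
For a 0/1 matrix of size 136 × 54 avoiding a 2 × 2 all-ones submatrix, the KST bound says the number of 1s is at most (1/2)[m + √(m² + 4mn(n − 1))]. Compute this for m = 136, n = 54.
z(136, 54; 2, 2) ≤ (1/2)[136 + √(136² + 4·136·54·53)] = (1/2)[136 + √1575424] = 695.5795

Kővári–Sós–Turán: let r_1, ..., r_136 be the row sums and z = Σ r_i the total number of 1s. Each pair of columns can share at most one row with both entries 1 (else a 2×2 all-ones block appears), so Σ_i C(r_i, 2) ≤ C(54, 2) = 1431. By convexity Σ_i C(r_i, 2) ≥ 136·C(z/136, 2) = z(z − 136)/(2·136), giving z² − 136z − 136·54·53 ≤ 0 and hence z ≤ (1/2)[136 + √(18496 + 4·389232)] = (1/2)[136 + √1575424] ≈ (1/2)(136 + 1255.159) = 695.5795.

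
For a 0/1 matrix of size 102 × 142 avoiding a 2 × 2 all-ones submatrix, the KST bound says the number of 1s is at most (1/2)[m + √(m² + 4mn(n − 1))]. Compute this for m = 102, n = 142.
z(102, 142; 2, 2) ≤ (1/2)[102 + √(102² + 4·102·142·141)] = (1/2)[102 + √8179380] = 1480.9808

Kővári–Sós–Turán: let r_1, ..., r_102 be the row sums and z = Σ r_i the total number of 1s. Each pair of columns can share at most one row with both entries 1 (else a 2×2 all-ones block appears), so Σ_i C(r_i, 2) ≤ C(142, 2) = 10011. By convexity Σ_i C(r_i, 2) ≥ 102·C(z/102, 2) = z(z − 102)/(2·102), giving z² − 102z − 102·142·141 ≤ 0 and hence z ≤ (1/2)[102 + √(10404 + 4·2042244)] = (1/2)[102 + √8179380] ≈ (1/2)(102 + 2859.9615) = 1480.9808.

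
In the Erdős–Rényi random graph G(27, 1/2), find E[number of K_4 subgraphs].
E[# K_4] = C(27, 4) · (1/2)^C(4, 2) = 17550 / 2^6 = 8775/32 = 274.21875

For each 4-subset S of vertices (there are C(27, 4) = 17550 such S), let X_S = 1 if S induces a K_4 (all C(4, 2) = 6 edges present). Then P(X_S = 1) = (1/2)^6 = 1/64. By linearity of expectation, E[# K_4] = C(27, 4) · (1/2)^6 = 17550 / 64 = 8775/32 = 274.21875.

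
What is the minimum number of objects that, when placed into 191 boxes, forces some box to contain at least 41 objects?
n = (41 − 1)·191 + 1 = 7641

By the generalised pigeonhole principle, to guarantee some box contains ≥ r objects we need more than (r − 1) · k objects total. Threshold: n = (r − 1) · k + 1. With r = 41 and k = 191: n = 40 · 191 + 1 = 7640 + 1 = 7641. For n = 7640 = 40 · 191, we can put exactly 40 objects in every box, avoiding 41 in any single one — so 7641 is tight.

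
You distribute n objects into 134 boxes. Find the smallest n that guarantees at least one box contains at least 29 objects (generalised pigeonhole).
n = (29 − 1)·134 + 1 = 3753

By the generalised pigeonhole principle, to guarantee some box contains ≥ r objects we need more than (r − 1) · k objects total. Threshold: n = (r − 1) · k + 1. With r = 29 and k = 134: n = 28 · 134 + 1 = 3752 + 1 = 3753. For n = 3752 = 28 · 134, we can put exactly 28 objects in every box, avoiding 29 in any single one — so 3753 is tight.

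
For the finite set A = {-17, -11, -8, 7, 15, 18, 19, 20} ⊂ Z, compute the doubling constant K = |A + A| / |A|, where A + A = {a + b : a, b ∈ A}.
K = |A + A| / |A| = 34/8 = 17/4

Enumerate A + A = {a + b : a, b ∈ A}. With |A| = 8, there are |A|^2 = 64 ordered sum pairs; collecting distinct values, A + A = {-34, -28, -25, -22, -19, -16, -10, -4, -2, -1, 1, 2, 3, 4, 7, 8, 9, 10, 11, 12, 14, 22, 25, 26, 27, 30, 33, 34, 35, 36, 37, 38, 39, 40}, so |A + A| = 34. Thus K = 34/8 = 17/4. For comparison, the minimum possible |A + A| over all 8-element sets is 2·8 − 1 = 15 (so min K = 15/8), attained only by arithmetic progressions.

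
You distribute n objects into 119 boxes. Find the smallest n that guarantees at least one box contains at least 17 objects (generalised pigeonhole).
n = (17 − 1)·119 + 1 = 1905

By the generalised pigeonhole principle, to guarantee some box contains ≥ r objects we need more than (r − 1) · k objects total. Threshold: n = (r − 1) · k + 1. With r = 17 and k = 119: n = 16 · 119 + 1 = 1904 + 1 = 1905. For n = 1904 = 16 · 119, we can put exactly 16 objects in every box, avoiding 17 in any single one — so 1905 is tight.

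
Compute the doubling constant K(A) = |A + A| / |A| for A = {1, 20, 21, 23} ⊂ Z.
K = |A + A| / |A| = 10/4 = 5/2

Enumerate A + A = {a + b : a, b ∈ A}. With |A| = 4, there are |A|^2 = 16 ordered sum pairs; collecting distinct values, A + A = {2, 21, 22, 24, 40, 41, 42, 43, 44, 46}, so |A + A| = 10. Thus K = 10/4 = 5/2. For comparison, the minimum possible |A + A| over all 4-element sets is 2·4 − 1 = 7 (so min K = 7/4), attained only by arithmetic progressions.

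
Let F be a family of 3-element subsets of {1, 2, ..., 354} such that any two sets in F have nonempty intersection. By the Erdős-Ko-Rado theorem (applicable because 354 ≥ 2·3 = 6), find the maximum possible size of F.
max |F| = C(353, 2) = 62128

The Erdős-Ko-Rado theorem states: for n ≥ 2k, an intersecting family of k-subsets of an n-element set has size at most C(n − 1, k − 1), with equality for 'star' families {A ⊆ [n] : |A| = k, i ∈ A} (fix an element i). For n = 354, k = 3: C(353, 2) = 62128.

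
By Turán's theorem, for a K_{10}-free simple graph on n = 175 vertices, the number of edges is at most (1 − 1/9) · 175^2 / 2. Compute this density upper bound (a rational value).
Turán density bound = (8/9) · 175^2/2 = 122500/9 ≈ 13611.1111

Turán's theorem: ex(n, K_{r+1}) is achieved by the complete r-partite Turán graph T(n, r) with parts as balanced as possible, and is at most (1 − 1/r) · n^2/2. For r = 9, n = 175: the density bound is (8/9) · 30625/2 = 122500/9 ≈ 13611.1111. The integer-valued extremum is e(T(175, 9)) = 13610, which is strictly less than the density bound 122500/9 since 9 ∤ 175 (the parts of T(175, 9) cannot all be equal).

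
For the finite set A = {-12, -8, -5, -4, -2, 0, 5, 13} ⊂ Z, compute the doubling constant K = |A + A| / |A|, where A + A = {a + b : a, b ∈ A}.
K = |A + A| / |A| = 27/8

Enumerate A + A = {a + b : a, b ∈ A}. With |A| = 8, there are |A|^2 = 64 ordered sum pairs; collecting distinct values, A + A = {-24, -20, -17, -16, -14, -13, -12, -10, -9, -8, -7, -6, -5, -4, -3, -2, 0, 1, 3, 5, 8, 9, 10, 11, 13, 18, 26}, so |A + A| = 27. Thus K = 27/8. For comparison, the minimum possible |A + A| over all 8-element sets is 2·8 − 1 = 15 (so min K = 15/8), attained only by arithmetic progressions.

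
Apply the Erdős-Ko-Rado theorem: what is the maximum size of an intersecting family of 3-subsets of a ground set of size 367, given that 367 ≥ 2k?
max |F| = C(366, 2) = 66795

Erdős-Ko-Rado (1961): when n ≥ 2k, max |F| = C(n−1, k−1). The bound is attained by the star {A : i ∈ A} for any fixed i ∈ [n]. Here C(367−1, 3−1) = C(366, 2) = 66795.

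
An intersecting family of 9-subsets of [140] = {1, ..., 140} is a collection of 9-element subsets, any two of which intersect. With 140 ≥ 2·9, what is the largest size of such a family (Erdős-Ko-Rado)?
max |F| = C(139, 8) = 2815120424853

The Erdős-Ko-Rado theorem states: for n ≥ 2k, an intersecting family of k-subsets of an n-element set has size at most C(n − 1, k − 1), with equality for 'star' families {A ⊆ [n] : |A| = k, i ∈ A} (fix an element i). For n = 140, k = 9: C(139, 8) = 2815120424853.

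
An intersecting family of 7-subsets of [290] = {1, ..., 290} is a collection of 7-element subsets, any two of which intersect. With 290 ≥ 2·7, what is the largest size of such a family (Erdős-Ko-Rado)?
max |F| = C(289, 6) = 768013694448

Erdős-Ko-Rado (1961): when n ≥ 2k, max |F| = C(n−1, k−1). The bound is attained by the star {A : i ∈ A} for any fixed i ∈ [n]. Here C(290−1, 7−1) = C(289, 6) = 768013694448.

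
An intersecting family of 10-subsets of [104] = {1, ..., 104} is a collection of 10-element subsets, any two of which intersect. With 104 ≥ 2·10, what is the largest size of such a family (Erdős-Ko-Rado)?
max |F| = C(103, 9) = 2509710226100

The Erdős-Ko-Rado theorem states: for n ≥ 2k, an intersecting family of k-subsets of an n-element set has size at most C(n − 1, k − 1), with equality for 'star' families {A ⊆ [n] : |A| = k, i ∈ A} (fix an element i). For n = 104, k = 10: C(103, 9) = 2509710226100.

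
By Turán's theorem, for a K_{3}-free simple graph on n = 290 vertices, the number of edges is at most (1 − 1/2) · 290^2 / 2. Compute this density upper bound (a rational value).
Turán density bound = (1/2) · 290^2/2 = 21025

Turán's theorem: ex(n, K_{r+1}) is achieved by the complete r-partite Turán graph T(n, r) with parts as balanced as possible, and is at most (1 − 1/r) · n^2/2. For r = 2, n = 290: the density bound is (1/2) · 84100/2 = 21025. Since 2 ∣ 290, the Turán graph T(290, 2) has parts of equal size 145, and its edge count e(T(290, 2)) = 21025 attains the density bound exactly.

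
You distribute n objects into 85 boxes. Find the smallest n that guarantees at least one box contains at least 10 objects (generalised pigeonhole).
n = (10 − 1)·85 + 1 = 766

By the generalised pigeonhole principle, to guarantee some box contains ≥ r objects we need more than (r − 1) · k objects total. Threshold: n = (r − 1) · k + 1. With r = 10 and k = 85: n = 9 · 85 + 1 = 765 + 1 = 766. For n = 765 = 9 · 85, we can put exactly 9 objects in every box, avoiding 10 in any single one — so 766 is tight.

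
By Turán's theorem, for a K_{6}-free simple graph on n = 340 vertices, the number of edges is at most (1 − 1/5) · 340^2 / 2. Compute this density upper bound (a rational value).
Turán density bound = (4/5) · 340^2/2 = 46240

Turán's theorem: ex(n, K_{r+1}) is achieved by the complete r-partite Turán graph T(n, r) with parts as balanced as possible, and is at most (1 − 1/r) · n^2/2. For r = 5, n = 340: the density bound is (4/5) · 115600/2 = 46240. Since 5 ∣ 340, the Turán graph T(340, 5) has parts of equal size 68, and its edge count e(T(340, 5)) = 46240 attains the density bound exactly.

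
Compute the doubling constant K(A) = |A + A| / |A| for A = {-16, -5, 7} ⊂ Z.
K = |A + A| / |A| = 6/3 = 2

Enumerate A + A = {a + b : a, b ∈ A}. With |A| = 3, there are |A|^2 = 9 ordered sum pairs; collecting distinct values, A + A = {-32, -21, -10, -9, 2, 14}, so |A + A| = 6. Thus K = 6/3 = 2. For comparison, the minimum possible |A + A| over all 3-element sets is 2·3 − 1 = 5 (so min K = 5/3), attained only by arithmetic progressions.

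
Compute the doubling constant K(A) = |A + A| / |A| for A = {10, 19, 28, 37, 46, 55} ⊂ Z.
K = |A + A| / |A| = 11/6

Enumerate A + A = {a + b : a, b ∈ A}. With |A| = 6, there are |A|^2 = 36 ordered sum pairs; collecting distinct values, A + A = {20, 29, 38, 47, 56, 65, 74, 83, 92, 101, 110}, so |A + A| = 11. Thus K = 11/6. Here |A + A| = 2|A| − 1 = 11, the minimum possible — so K = 11/6 is minimal, which holds iff A is an arithmetic progression.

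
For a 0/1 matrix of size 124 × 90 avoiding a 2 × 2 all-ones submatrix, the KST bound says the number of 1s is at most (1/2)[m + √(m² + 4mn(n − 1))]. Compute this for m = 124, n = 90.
z(124, 90; 2, 2) ≤ (1/2)[124 + √(124² + 4·124·90·89)] = (1/2)[124 + √3988336] = 1060.5409

Kővári–Sós–Turán: let r_1, ..., r_124 be the row sums and z = Σ r_i the total number of 1s. Each pair of columns can share at most one row with both entries 1 (else a 2×2 all-ones block appears), so Σ_i C(r_i, 2) ≤ C(90, 2) = 4005. By convexity Σ_i C(r_i, 2) ≥ 124·C(z/124, 2) = z(z − 124)/(2·124), giving z² − 124z − 124·90·89 ≤ 0 and hence z ≤ (1/2)[124 + √(15376 + 4·993240)] = (1/2)[124 + √3988336] ≈ (1/2)(124 + 1997.0819) = 1060.5409.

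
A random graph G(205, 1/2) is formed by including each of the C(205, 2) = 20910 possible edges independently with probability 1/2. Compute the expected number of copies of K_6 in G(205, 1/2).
E[# K_6] = C(205, 6) · (1/2)^C(6, 2) = 95746959700 / 2^15 = 23936739925/8192 ≈ 2921965.322876

For each 6-subset S of vertices (there are C(205, 6) = 95746959700 such S), let X_S = 1 if S induces a K_6 (all C(6, 2) = 15 edges present). Then P(X_S = 1) = (1/2)^15 = 1/32768. By linearity of expectation, E[# K_6] = C(205, 6) · (1/2)^15 = 95746959700 / 32768 = 23936739925/8192 ≈ 2921965.322876.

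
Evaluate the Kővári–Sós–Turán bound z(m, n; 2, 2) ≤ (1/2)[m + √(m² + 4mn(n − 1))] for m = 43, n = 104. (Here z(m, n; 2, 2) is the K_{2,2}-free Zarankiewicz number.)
z(43, 104; 2, 2) ≤ (1/2)[43 + √(43² + 4·43·104·103)] = (1/2)[43 + √1844313] = 700.5274

Kővári–Sós–Turán: let r_1, ..., r_43 be the row sums and z = Σ r_i the total number of 1s. Each pair of columns can share at most one row with both entries 1 (else a 2×2 all-ones block appears), so Σ_i C(r_i, 2) ≤ C(104, 2) = 5356. By convexity Σ_i C(r_i, 2) ≥ 43·C(z/43, 2) = z(z − 43)/(2·43), giving z² − 43z − 43·104·103 ≤ 0 and hence z ≤ (1/2)[43 + √(1849 + 4·460616)] = (1/2)[43 + √1844313] ≈ (1/2)(43 + 1358.0549) = 700.5274.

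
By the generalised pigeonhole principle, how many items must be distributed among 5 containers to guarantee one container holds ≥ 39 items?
n = (39 − 1)·5 + 1 = 191

By the generalised pigeonhole principle, to guarantee some box contains ≥ r objects we need more than (r − 1) · k objects total. Threshold: n = (r − 1) · k + 1. With r = 39 and k = 5: n = 38 · 5 + 1 = 190 + 1 = 191. For n = 190 = 38 · 5, we can put exactly 38 objects in every box, avoiding 39 in any single one — so 191 is tight.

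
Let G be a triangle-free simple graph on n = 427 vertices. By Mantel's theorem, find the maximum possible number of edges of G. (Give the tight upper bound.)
ex(427, K_3) = ⌊427^2/4⌋ = 45582

Mantel (1907): a triangle-free graph on n vertices has at most ⌊n^2/4⌋ edges, with equality for the complete bipartite graph K_{⌊n/2⌋, ⌈n/2⌉}. For n = 427: ⌊427^2/4⌋ = ⌊182329/4⌋ = 45582. The extremal graph is K_{213, 214}, which has 213·214 = 45582 edges.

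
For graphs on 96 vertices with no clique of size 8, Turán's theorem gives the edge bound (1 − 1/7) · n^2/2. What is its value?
Turán density bound = (6/7) · 96^2/2 = 27648/7 ≈ 3949.7143

Turán's theorem: ex(n, K_{r+1}) is achieved by the complete r-partite Turán graph T(n, r) with parts as balanced as possible, and is at most (1 − 1/r) · n^2/2. For r = 7, n = 96: the density bound is (6/7) · 9216/2 = 27648/7 ≈ 3949.7143. The integer-valued extremum is e(T(96, 7)) = 3949, which is strictly less than the density bound 27648/7 since 7 ∤ 96 (the parts of T(96, 7) cannot all be equal).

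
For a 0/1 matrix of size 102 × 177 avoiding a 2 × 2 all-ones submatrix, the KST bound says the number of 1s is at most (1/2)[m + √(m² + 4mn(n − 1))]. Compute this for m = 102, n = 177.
z(102, 177; 2, 2) ≤ (1/2)[102 + √(102² + 4·102·177·176)] = (1/2)[102 + √12720420] = 1834.2849

Kővári–Sós–Turán: let r_1, ..., r_102 be the row sums and z = Σ r_i the total number of 1s. Each pair of columns can share at most one row with both entries 1 (else a 2×2 all-ones block appears), so Σ_i C(r_i, 2) ≤ C(177, 2) = 15576. By convexity Σ_i C(r_i, 2) ≥ 102·C(z/102, 2) = z(z − 102)/(2·102), giving z² − 102z − 102·177·176 ≤ 0 and hence z ≤ (1/2)[102 + √(10404 + 4·3177504)] = (1/2)[102 + √12720420] ≈ (1/2)(102 + 3566.5698) = 1834.2849.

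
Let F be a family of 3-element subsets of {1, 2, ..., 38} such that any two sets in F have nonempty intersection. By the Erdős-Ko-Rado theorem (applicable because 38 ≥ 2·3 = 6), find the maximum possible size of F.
max |F| = C(37, 2) = 666

Erdős-Ko-Rado (1961): when n ≥ 2k, max |F| = C(n−1, k−1). The bound is attained by the star {A : i ∈ A} for any fixed i ∈ [n]. Here C(38−1, 3−1) = C(37, 2) = 666.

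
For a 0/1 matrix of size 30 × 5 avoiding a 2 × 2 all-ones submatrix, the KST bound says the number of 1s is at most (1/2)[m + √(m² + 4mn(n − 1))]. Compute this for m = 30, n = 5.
z(30, 5; 2, 2) ≤ (1/2)[30 + √(30² + 4·30·5·4)] = (1/2)[30 + √3300] = 43.7228

Kővári–Sós–Turán: let r_1, ..., r_30 be the row sums and z = Σ r_i the total number of 1s. Each pair of columns can share at most one row with both entries 1 (else a 2×2 all-ones block appears), so Σ_i C(r_i, 2) ≤ C(5, 2) = 10. By convexity Σ_i C(r_i, 2) ≥ 30·C(z/30, 2) = z(z − 30)/(2·30), giving z² − 30z − 30·5·4 ≤ 0 and hence z ≤ (1/2)[30 + √(900 + 4·600)] = (1/2)[30 + √3300] ≈ (1/2)(30 + 57.4456) = 43.7228.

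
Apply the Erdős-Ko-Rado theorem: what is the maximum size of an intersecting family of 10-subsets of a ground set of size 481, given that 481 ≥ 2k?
max |F| = C(480, 9) = 3456543581049653600

The Erdős-Ko-Rado theorem states: for n ≥ 2k, an intersecting family of k-subsets of an n-element set has size at most C(n − 1, k − 1), with equality for 'star' families {A ⊆ [n] : |A| = k, i ∈ A} (fix an element i). For n = 481, k = 10: C(480, 9) = 3456543581049653600.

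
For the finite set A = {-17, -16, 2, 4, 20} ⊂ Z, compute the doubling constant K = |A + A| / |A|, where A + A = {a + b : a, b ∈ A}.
K = |A + A| / |A| = 14/5

Enumerate A + A = {a + b : a, b ∈ A}. With |A| = 5, there are |A|^2 = 25 ordered sum pairs; collecting distinct values, A + A = {-34, -33, -32, -15, -14, -13, -12, 3, 4, 6, 8, 22, 24, 40}, so |A + A| = 14. Thus K = 14/5. For comparison, the minimum possible |A + A| over all 5-element sets is 2·5 − 1 = 9 (so min K = 9/5), attained only by arithmetic progressions.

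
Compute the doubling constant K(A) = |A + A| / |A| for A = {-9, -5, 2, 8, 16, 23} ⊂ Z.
K = |A + A| / |A| = 20/6 = 10/3

Enumerate A + A = {a + b : a, b ∈ A}. With |A| = 6, there are |A|^2 = 36 ordered sum pairs; collecting distinct values, A + A = {-18, -14, -10, -7, -3, -1, 3, 4, 7, 10, 11, 14, 16, 18, 24, 25, 31, 32, 39, 46}, so |A + A| = 20. Thus K = 20/6 = 10/3. For comparison, the minimum possible |A + A| over all 6-element sets is 2·6 − 1 = 11 (so min K = 11/6), attained only by arithmetic progressions.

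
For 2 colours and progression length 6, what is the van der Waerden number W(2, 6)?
W(2, 6) = 1132

This is a classical value, W(2, 6) = 1132, established by combining an explicit 2-colouring of {1, ..., 1131} with no monochromatic 6-AP (giving the lower bound W(2, 6) > 1131) and a finite case analysis / exhaustive computer search showing every 2-colouring of {1, ..., 1132} has such an AP.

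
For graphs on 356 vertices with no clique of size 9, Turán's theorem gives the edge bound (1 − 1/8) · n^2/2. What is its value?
Turán density bound = (7/8) · 356^2/2 = 55447

Turán's theorem: ex(n, K_{r+1}) is achieved by the complete r-partite Turán graph T(n, r) with parts as balanced as possible, and is at most (1 − 1/r) · n^2/2. For r = 8, n = 356: the density bound is (7/8) · 126736/2 = 55447. The integer-valued extremum is e(T(356, 8)) = 55446, which is strictly less than the density bound 55447 since 8 ∤ 356 (the parts of T(356, 8) cannot all be equal).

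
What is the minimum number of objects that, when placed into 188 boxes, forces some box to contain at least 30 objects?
n = (30 − 1)·188 + 1 = 5453

By the generalised pigeonhole principle, to guarantee some box contains ≥ r objects we need more than (r − 1) · k objects total. Threshold: n = (r − 1) · k + 1. With r = 30 and k = 188: n = 29 · 188 + 1 = 5452 + 1 = 5453. For n = 5452 = 29 · 188, we can put exactly 29 objects in every box, avoiding 30 in any single one — so 5453 is tight.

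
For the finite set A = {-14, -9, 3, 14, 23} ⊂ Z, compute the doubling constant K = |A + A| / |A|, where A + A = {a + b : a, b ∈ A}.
K = |A + A| / |A| = 15/5 = 3

Enumerate A + A = {a + b : a, b ∈ A}. With |A| = 5, there are |A|^2 = 25 ordered sum pairs; collecting distinct values, A + A = {-28, -23, -18, -11, -6, 0, 5, 6, 9, 14, 17, 26, 28, 37, 46}, so |A + A| = 15. Thus K = 15/5 = 3. For comparison, the minimum possible |A + A| over all 5-element sets is 2·5 − 1 = 9 (so min K = 9/5), attained only by arithmetic progressions.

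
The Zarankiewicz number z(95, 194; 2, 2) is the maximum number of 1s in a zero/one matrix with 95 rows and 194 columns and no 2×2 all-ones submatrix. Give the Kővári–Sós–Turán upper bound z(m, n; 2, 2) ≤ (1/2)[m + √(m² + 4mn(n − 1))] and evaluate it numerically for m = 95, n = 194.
z(95, 194; 2, 2) ≤ (1/2)[95 + √(95² + 4·95·194·193)] = (1/2)[95 + √14236985] = 1934.0965

Kővári–Sós–Turán: let r_1, ..., r_95 be the row sums and z = Σ r_i the total number of 1s. Each pair of columns can share at most one row with both entries 1 (else a 2×2 all-ones block appears), so Σ_i C(r_i, 2) ≤ C(194, 2) = 18721. By convexity Σ_i C(r_i, 2) ≥ 95·C(z/95, 2) = z(z − 95)/(2·95), giving z² − 95z − 95·194·193 ≤ 0 and hence z ≤ (1/2)[95 + √(9025 + 4·3556990)] = (1/2)[95 + √14236985] ≈ (1/2)(95 + 3773.1929) = 1934.0965.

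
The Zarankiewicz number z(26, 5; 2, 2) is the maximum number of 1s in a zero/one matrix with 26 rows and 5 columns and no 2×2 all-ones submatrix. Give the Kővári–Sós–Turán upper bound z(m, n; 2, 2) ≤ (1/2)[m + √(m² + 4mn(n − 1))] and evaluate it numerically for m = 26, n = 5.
z(26, 5; 2, 2) ≤ (1/2)[26 + √(26² + 4·26·5·4)] = (1/2)[26 + √2756] = 39.2488

Kővári–Sós–Turán: let r_1, ..., r_26 be the row sums and z = Σ r_i the total number of 1s. Each pair of columns can share at most one row with both entries 1 (else a 2×2 all-ones block appears), so Σ_i C(r_i, 2) ≤ C(5, 2) = 10. By convexity Σ_i C(r_i, 2) ≥ 26·C(z/26, 2) = z(z − 26)/(2·26), giving z² − 26z − 26·5·4 ≤ 0 and hence z ≤ (1/2)[26 + √(676 + 4·520)] = (1/2)[26 + √2756] ≈ (1/2)(26 + 52.4976) = 39.2488.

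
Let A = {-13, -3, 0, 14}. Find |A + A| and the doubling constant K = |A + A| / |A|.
K = |A + A| / |A| = 10/4 = 5/2

Enumerate A + A = {a + b : a, b ∈ A}. With |A| = 4, there are |A|^2 = 16 ordered sum pairs; collecting distinct values, A + A = {-26, -16, -13, -6, -3, 0, 1, 11, 14, 28}, so |A + A| = 10. Thus K = 10/4 = 5/2. For comparison, the minimum possible |A + A| over all 4-element sets is 2·4 − 1 = 7 (so min K = 7/4), attained only by arithmetic progressions.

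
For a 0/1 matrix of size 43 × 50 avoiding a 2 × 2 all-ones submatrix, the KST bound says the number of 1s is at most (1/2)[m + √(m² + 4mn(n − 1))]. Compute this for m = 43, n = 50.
z(43, 50; 2, 2) ≤ (1/2)[43 + √(43² + 4·43·50·49)] = (1/2)[43 + √423249] = 346.7879

Kővári–Sós–Turán: let r_1, ..., r_43 be the row sums and z = Σ r_i the total number of 1s. Each pair of columns can share at most one row with both entries 1 (else a 2×2 all-ones block appears), so Σ_i C(r_i, 2) ≤ C(50, 2) = 1225. By convexity Σ_i C(r_i, 2) ≥ 43·C(z/43, 2) = z(z − 43)/(2·43), giving z² − 43z − 43·50·49 ≤ 0 and hence z ≤ (1/2)[43 + √(1849 + 4·105350)] = (1/2)[43 + √423249] ≈ (1/2)(43 + 650.5759) = 346.7879.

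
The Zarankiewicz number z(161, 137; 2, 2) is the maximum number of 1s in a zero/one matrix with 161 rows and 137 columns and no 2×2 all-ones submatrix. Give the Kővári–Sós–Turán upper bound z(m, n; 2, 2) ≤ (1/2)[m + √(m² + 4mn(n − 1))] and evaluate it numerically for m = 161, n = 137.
z(161, 137; 2, 2) ≤ (1/2)[161 + √(161² + 4·161·137·136)] = (1/2)[161 + √12024929] = 1814.349

Kővári–Sós–Turán: let r_1, ..., r_161 be the row sums and z = Σ r_i the total number of 1s. Each pair of columns can share at most one row with both entries 1 (else a 2×2 all-ones block appears), so Σ_i C(r_i, 2) ≤ C(137, 2) = 9316. By convexity Σ_i C(r_i, 2) ≥ 161·C(z/161, 2) = z(z − 161)/(2·161), giving z² − 161z − 161·137·136 ≤ 0 and hence z ≤ (1/2)[161 + √(25921 + 4·2999752)] = (1/2)[161 + √12024929] ≈ (1/2)(161 + 3467.6979) = 1814.349.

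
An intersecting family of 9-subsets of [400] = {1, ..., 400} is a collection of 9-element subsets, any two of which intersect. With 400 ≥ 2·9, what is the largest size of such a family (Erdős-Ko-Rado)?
max |F| = C(399, 8) = 14845439924778771

The Erdős-Ko-Rado theorem states: for n ≥ 2k, an intersecting family of k-subsets of an n-element set has size at most C(n − 1, k − 1), with equality for 'star' families {A ⊆ [n] : |A| = k, i ∈ A} (fix an element i). For n = 400, k = 9: C(399, 8) = 14845439924778771.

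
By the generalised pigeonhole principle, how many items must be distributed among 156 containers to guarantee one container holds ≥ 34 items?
n = (34 − 1)·156 + 1 = 5149

By the generalised pigeonhole principle, to guarantee some box contains ≥ r objects we need more than (r − 1) · k objects total. Threshold: n = (r − 1) · k + 1. With r = 34 and k = 156: n = 33 · 156 + 1 = 5148 + 1 = 5149. For n = 5148 = 33 · 156, we can put exactly 33 objects in every box, avoiding 34 in any single one — so 5149 is tight.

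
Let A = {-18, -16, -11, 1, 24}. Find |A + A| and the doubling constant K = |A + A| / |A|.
K = |A + A| / |A| = 15/5 = 3

Enumerate A + A = {a + b : a, b ∈ A}. With |A| = 5, there are |A|^2 = 25 ordered sum pairs; collecting distinct values, A + A = {-36, -34, -32, -29, -27, -22, -17, -15, -10, 2, 6, 8, 13, 25, 48}, so |A + A| = 15. Thus K = 15/5 = 3. For comparison, the minimum possible |A + A| over all 5-element sets is 2·5 − 1 = 9 (so min K = 9/5), attained only by arithmetic progressions.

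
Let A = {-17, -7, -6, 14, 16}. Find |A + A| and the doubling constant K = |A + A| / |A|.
K = |A + A| / |A| = 15/5 = 3

Enumerate A + A = {a + b : a, b ∈ A}. With |A| = 5, there are |A|^2 = 25 ordered sum pairs; collecting distinct values, A + A = {-34, -24, -23, -14, -13, -12, -3, -1, 7, 8, 9, 10, 28, 30, 32}, so |A + A| = 15. Thus K = 15/5 = 3. For comparison, the minimum possible |A + A| over all 5-element sets is 2·5 − 1 = 9 (so min K = 9/5), attained only by arithmetic progressions.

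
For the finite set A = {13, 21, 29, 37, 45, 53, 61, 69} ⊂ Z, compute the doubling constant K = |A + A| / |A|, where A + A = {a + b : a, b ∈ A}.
K = |A + A| / |A| = 15/8

Enumerate A + A = {a + b : a, b ∈ A}. With |A| = 8, there are |A|^2 = 64 ordered sum pairs; collecting distinct values, A + A = {26, 34, 42, 50, 58, 66, 74, 82, 90, 98, 106, 114, 122, 130, 138}, so |A + A| = 15. Thus K = 15/8. Here |A + A| = 2|A| − 1 = 15, the minimum possible — so K = 15/8 is minimal, which holds iff A is an arithmetic progression.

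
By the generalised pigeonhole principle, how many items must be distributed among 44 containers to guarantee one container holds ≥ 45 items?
n = (45 − 1)·44 + 1 = 1937

By the generalised pigeonhole principle, to guarantee some box contains ≥ r objects we need more than (r − 1) · k objects total. Threshold: n = (r − 1) · k + 1. With r = 45 and k = 44: n = 44 · 44 + 1 = 1936 + 1 = 1937. For n = 1936 = 44 · 44, we can put exactly 44 objects in every box, avoiding 45 in any single one — so 1937 is tight.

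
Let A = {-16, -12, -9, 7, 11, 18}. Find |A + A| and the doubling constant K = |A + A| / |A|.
K = |A + A| / |A| = 19/6

Enumerate A + A = {a + b : a, b ∈ A}. With |A| = 6, there are |A|^2 = 36 ordered sum pairs; collecting distinct values, A + A = {-32, -28, -25, -24, -21, -18, -9, -5, -2, -1, 2, 6, 9, 14, 18, 22, 25, 29, 36}, so |A + A| = 19. Thus K = 19/6. For comparison, the minimum possible |A + A| over all 6-element sets is 2·6 − 1 = 11 (so min K = 11/6), attained only by arithmetic progressions.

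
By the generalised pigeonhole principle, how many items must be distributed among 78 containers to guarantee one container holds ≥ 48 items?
n = (48 − 1)·78 + 1 = 3667

By the generalised pigeonhole principle, to guarantee some box contains ≥ r objects we need more than (r − 1) · k objects total. Threshold: n = (r − 1) · k + 1. With r = 48 and k = 78: n = 47 · 78 + 1 = 3666 + 1 = 3667. For n = 3666 = 47 · 78, we can put exactly 47 objects in every box, avoiding 48 in any single one — so 3667 is tight.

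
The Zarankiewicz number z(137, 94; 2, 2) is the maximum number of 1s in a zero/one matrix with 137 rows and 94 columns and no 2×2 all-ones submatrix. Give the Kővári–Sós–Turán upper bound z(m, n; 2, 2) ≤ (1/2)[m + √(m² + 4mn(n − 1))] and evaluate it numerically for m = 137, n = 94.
z(137, 94; 2, 2) ≤ (1/2)[137 + √(137² + 4·137·94·93)] = (1/2)[137 + √4809385] = 1165.0155

Kővári–Sós–Turán: let r_1, ..., r_137 be the row sums and z = Σ r_i the total number of 1s. Each pair of columns can share at most one row with both entries 1 (else a 2×2 all-ones block appears), so Σ_i C(r_i, 2) ≤ C(94, 2) = 4371. By convexity Σ_i C(r_i, 2) ≥ 137·C(z/137, 2) = z(z − 137)/(2·137), giving z² − 137z − 137·94·93 ≤ 0 and hence z ≤ (1/2)[137 + √(18769 + 4·1197654)] = (1/2)[137 + √4809385] ≈ (1/2)(137 + 2193.031) = 1165.0155.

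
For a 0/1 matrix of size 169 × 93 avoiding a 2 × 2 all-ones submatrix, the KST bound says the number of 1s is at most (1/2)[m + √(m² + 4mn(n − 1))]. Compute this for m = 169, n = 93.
z(169, 93; 2, 2) ≤ (1/2)[169 + √(169² + 4·169·93·92)] = (1/2)[169 + √5812417] = 1289.9477

Kővári–Sós–Turán: let r_1, ..., r_169 be the row sums and z = Σ r_i the total number of 1s. Each pair of columns can share at most one row with both entries 1 (else a 2×2 all-ones block appears), so Σ_i C(r_i, 2) ≤ C(93, 2) = 4278. By convexity Σ_i C(r_i, 2) ≥ 169·C(z/169, 2) = z(z − 169)/(2·169), giving z² − 169z − 169·93·92 ≤ 0 and hence z ≤ (1/2)[169 + √(28561 + 4·1445964)] = (1/2)[169 + √5812417] ≈ (1/2)(169 + 2410.8955) = 1289.9477.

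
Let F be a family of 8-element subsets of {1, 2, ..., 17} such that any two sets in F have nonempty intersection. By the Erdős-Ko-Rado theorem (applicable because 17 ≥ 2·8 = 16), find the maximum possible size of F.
max |F| = C(16, 7) = 11440

Erdős-Ko-Rado (1961): when n ≥ 2k, max |F| = C(n−1, k−1). The bound is attained by the star {A : i ∈ A} for any fixed i ∈ [n]. Here C(17−1, 8−1) = C(16, 7) = 11440.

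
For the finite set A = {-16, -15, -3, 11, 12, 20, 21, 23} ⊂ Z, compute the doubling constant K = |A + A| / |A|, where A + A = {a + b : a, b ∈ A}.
K = |A + A| / |A| = 32/8 = 4

Enumerate A + A = {a + b : a, b ∈ A}. With |A| = 8, there are |A|^2 = 64 ordered sum pairs; collecting distinct values, A + A = {-32, -31, -30, -19, -18, -6, -5, -4, -3, 4, 5, 6, 7, 8, 9, 17, 18, 20, 22, 23, 24, 31, 32, 33, 34, 35, 40, 41, 42, 43, 44, 46}, so |A + A| = 32. Thus K = 32/8 = 4. For comparison, the minimum possible |A + A| over all 8-element sets is 2·8 − 1 = 15 (so min K = 15/8), attained only by arithmetic progressions.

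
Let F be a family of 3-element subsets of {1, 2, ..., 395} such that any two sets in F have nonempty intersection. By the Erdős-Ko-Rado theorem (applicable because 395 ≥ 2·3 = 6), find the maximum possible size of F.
max |F| = C(394, 2) = 77421

The Erdős-Ko-Rado theorem states: for n ≥ 2k, an intersecting family of k-subsets of an n-element set has size at most C(n − 1, k − 1), with equality for 'star' families {A ⊆ [n] : |A| = k, i ∈ A} (fix an element i). For n = 395, k = 3: C(394, 2) = 77421.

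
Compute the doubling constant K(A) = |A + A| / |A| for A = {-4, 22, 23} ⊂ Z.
K = |A + A| / |A| = 6/3 = 2

Enumerate A + A = {a + b : a, b ∈ A}. With |A| = 3, there are |A|^2 = 9 ordered sum pairs; collecting distinct values, A + A = {-8, 18, 19, 44, 45, 46}, so |A + A| = 6. Thus K = 6/3 = 2. For comparison, the minimum possible |A + A| over all 3-element sets is 2·3 − 1 = 5 (so min K = 5/3), attained only by arithmetic progressions.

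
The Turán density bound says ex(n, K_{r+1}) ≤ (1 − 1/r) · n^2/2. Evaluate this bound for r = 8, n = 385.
Turán density bound = (7/8) · 385^2/2 = 1037575/16 ≈ 64848.4375

Turán's theorem: ex(n, K_{r+1}) is achieved by the complete r-partite Turán graph T(n, r) with parts as balanced as possible, and is at most (1 − 1/r) · n^2/2. For r = 8, n = 385: the density bound is (7/8) · 148225/2 = 1037575/16 ≈ 64848.4375. The integer-valued extremum is e(T(385, 8)) = 64848, which is strictly less than the density bound 1037575/16 since 8 ∤ 385 (the parts of T(385, 8) cannot all be equal).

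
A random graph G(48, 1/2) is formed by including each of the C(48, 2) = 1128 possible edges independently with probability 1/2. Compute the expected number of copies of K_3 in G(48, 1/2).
E[# K_3] = C(48, 3) · (1/2)^C(3, 2) = 17296 / 2^3 = 2162

For each 3-subset S of vertices (there are C(48, 3) = 17296 such S), let X_S = 1 if S induces a K_3 (all C(3, 2) = 3 edges present). Then P(X_S = 1) = (1/2)^3 = 1/8. By linearity of expectation, E[# K_3] = C(48, 3) · (1/2)^3 = 17296 / 8 = 2162.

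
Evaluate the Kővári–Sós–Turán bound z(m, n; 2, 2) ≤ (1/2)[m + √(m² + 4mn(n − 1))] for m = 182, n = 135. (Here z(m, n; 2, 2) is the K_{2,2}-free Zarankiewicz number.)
z(182, 135; 2, 2) ≤ (1/2)[182 + √(182² + 4·182·135·134)] = (1/2)[182 + √13202644] = 1907.7721

Kővári–Sós–Turán: let r_1, ..., r_182 be the row sums and z = Σ r_i the total number of 1s. Each pair of columns can share at most one row with both entries 1 (else a 2×2 all-ones block appears), so Σ_i C(r_i, 2) ≤ C(135, 2) = 9045. By convexity Σ_i C(r_i, 2) ≥ 182·C(z/182, 2) = z(z − 182)/(2·182), giving z² − 182z − 182·135·134 ≤ 0 and hence z ≤ (1/2)[182 + √(33124 + 4·3292380)] = (1/2)[182 + √13202644] ≈ (1/2)(182 + 3633.5443) = 1907.7721.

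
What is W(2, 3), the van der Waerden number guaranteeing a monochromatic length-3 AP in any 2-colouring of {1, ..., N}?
W(2, 3) = 9

Lower bound: the 2-colouring RRBBRRBB of {1, ..., 8} (R at positions {1, 2, 5, 6}, B at {3, 4, 7, 8}) contains no monochromatic 3-term AP, so W(2, 3) > 8. Upper bound: a case analysis on any 2-colouring of {1, ..., 9} forces such an AP. Hence W(2, 3) = 9.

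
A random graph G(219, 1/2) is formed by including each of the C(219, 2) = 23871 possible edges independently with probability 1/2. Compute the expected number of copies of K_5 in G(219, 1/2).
E[# K_5] = C(219, 5) · (1/2)^C(5, 2) = 4009325418 / 2^10 = 2004662709/512 ≈ 3915356.853516

For each 5-subset S of vertices (there are C(219, 5) = 4009325418 such S), let X_S = 1 if S induces a K_5 (all C(5, 2) = 10 edges present). Then P(X_S = 1) = (1/2)^10 = 1/1024. By linearity of expectation, E[# K_5] = C(219, 5) · (1/2)^10 = 4009325418 / 1024 = 2004662709/512 ≈ 3915356.853516.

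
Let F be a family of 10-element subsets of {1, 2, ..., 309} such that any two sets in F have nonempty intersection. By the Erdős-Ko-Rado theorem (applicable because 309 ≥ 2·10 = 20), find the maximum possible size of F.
max |F| = C(308, 9) = 61088326838816200

The Erdős-Ko-Rado theorem states: for n ≥ 2k, an intersecting family of k-subsets of an n-element set has size at most C(n − 1, k − 1), with equality for 'star' families {A ⊆ [n] : |A| = k, i ∈ A} (fix an element i). For n = 309, k = 10: C(308, 9) = 61088326838816200.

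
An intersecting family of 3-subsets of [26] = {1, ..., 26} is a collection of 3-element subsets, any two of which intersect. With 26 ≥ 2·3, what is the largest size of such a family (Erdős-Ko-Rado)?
max |F| = C(25, 2) = 300

The Erdős-Ko-Rado theorem states: for n ≥ 2k, an intersecting family of k-subsets of an n-element set has size at most C(n − 1, k − 1), with equality for 'star' families {A ⊆ [n] : |A| = k, i ∈ A} (fix an element i). For n = 26, k = 3: C(25, 2) = 300.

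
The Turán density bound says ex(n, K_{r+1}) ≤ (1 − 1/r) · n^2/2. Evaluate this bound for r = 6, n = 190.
Turán density bound = (5/6) · 190^2/2 = 45125/3 ≈ 15041.6667

Turán's theorem: ex(n, K_{r+1}) is achieved by the complete r-partite Turán graph T(n, r) with parts as balanced as possible, and is at most (1 − 1/r) · n^2/2. For r = 6, n = 190: the density bound is (5/6) · 36100/2 = 45125/3 ≈ 15041.6667. The integer-valued extremum is e(T(190, 6)) = 15041, which is strictly less than the density bound 45125/3 since 6 ∤ 190 (the parts of T(190, 6) cannot all be equal).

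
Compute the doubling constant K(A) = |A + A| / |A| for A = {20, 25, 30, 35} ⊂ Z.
K = |A + A| / |A| = 7/4

Enumerate A + A = {a + b : a, b ∈ A}. With |A| = 4, there are |A|^2 = 16 ordered sum pairs; collecting distinct values, A + A = {40, 45, 50, 55, 60, 65, 70}, so |A + A| = 7. Thus K = 7/4. Here |A + A| = 2|A| − 1 = 7, the minimum possible — so K = 7/4 is minimal, which holds iff A is an arithmetic progression.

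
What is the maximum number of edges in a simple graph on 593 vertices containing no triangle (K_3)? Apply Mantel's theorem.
ex(593, K_3) = ⌊593^2/4⌋ = 87912

Mantel (1907): a triangle-free graph on n vertices has at most ⌊n^2/4⌋ edges, with equality for the complete bipartite graph K_{⌊n/2⌋, ⌈n/2⌉}. For n = 593: ⌊593^2/4⌋ = ⌊351649/4⌋ = 87912. The extremal graph is K_{296, 297}, which has 296·297 = 87912 edges.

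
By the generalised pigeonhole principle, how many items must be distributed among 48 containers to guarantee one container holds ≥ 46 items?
n = (46 − 1)·48 + 1 = 2161

By the generalised pigeonhole principle, to guarantee some box contains ≥ r objects we need more than (r − 1) · k objects total. Threshold: n = (r − 1) · k + 1. With r = 46 and k = 48: n = 45 · 48 + 1 = 2160 + 1 = 2161. For n = 2160 = 45 · 48, we can put exactly 45 objects in every box, avoiding 46 in any single one — so 2161 is tight.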